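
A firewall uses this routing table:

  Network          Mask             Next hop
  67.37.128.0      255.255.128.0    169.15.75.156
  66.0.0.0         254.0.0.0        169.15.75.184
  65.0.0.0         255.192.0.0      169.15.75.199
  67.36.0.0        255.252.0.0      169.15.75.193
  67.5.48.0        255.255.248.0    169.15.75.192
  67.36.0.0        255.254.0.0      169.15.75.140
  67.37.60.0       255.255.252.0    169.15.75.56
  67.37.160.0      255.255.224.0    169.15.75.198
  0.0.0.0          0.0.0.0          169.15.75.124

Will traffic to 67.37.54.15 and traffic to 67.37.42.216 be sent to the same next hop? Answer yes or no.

67.37.54.15: longest match 67.36.0.0/15 -> 169.15.75.140
67.37.42.216: longest match 67.36.0.0/15 -> 169.15.75.140

yes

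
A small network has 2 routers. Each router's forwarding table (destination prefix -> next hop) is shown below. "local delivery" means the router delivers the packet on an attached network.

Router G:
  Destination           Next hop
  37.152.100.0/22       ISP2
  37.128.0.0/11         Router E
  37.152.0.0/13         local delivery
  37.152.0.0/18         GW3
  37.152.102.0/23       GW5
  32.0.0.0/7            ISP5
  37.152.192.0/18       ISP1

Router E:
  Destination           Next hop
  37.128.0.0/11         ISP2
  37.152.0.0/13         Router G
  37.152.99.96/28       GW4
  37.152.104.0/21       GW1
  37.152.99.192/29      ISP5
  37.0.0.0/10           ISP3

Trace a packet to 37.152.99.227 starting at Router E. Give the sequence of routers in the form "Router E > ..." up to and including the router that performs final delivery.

Router E > Router G

At Router E: longest match for 37.152.99.227 is 37.152.0.0/13 -> Router G
At Router G: longest match for 37.152.99.227 is 37.152.0.0/13 -> local delivery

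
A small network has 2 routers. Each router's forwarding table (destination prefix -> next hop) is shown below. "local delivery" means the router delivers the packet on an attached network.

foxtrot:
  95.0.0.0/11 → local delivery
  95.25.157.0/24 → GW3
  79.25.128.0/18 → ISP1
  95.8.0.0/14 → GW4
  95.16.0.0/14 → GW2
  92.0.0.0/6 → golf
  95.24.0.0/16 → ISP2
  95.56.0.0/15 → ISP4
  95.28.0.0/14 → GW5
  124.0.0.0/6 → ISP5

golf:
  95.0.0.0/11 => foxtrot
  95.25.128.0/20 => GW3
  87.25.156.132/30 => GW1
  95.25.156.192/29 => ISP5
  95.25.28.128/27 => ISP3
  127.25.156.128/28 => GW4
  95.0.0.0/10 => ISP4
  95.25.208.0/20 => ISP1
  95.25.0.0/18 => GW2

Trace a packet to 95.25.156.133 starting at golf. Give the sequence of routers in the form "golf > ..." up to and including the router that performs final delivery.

At golf: longest match for 95.25.156.133 is 95.0.0.0/11 -> foxtrot
At foxtrot: longest match for 95.25.156.133 is 95.0.0.0/11 -> local delivery

golf > foxtrot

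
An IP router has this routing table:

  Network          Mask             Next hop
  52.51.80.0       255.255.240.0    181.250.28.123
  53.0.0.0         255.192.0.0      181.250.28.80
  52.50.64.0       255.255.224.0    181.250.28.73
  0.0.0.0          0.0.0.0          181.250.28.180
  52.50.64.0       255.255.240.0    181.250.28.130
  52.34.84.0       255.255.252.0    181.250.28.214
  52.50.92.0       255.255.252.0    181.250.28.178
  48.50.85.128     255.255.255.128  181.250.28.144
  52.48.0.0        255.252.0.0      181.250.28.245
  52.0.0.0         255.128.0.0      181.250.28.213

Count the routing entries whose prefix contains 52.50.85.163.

Prefixes containing 52.50.85.163:
  0.0.0.0/0 (default, matches everything)
  52.0.0.0/9 (52.0.0.0 - 52.127.255.255)
  52.48.0.0/14 (52.48.0.0 - 52.51.255.255)
  52.50.64.0/19 (52.50.64.0 - 52.50.95.255)
Total matching entries: 4.

4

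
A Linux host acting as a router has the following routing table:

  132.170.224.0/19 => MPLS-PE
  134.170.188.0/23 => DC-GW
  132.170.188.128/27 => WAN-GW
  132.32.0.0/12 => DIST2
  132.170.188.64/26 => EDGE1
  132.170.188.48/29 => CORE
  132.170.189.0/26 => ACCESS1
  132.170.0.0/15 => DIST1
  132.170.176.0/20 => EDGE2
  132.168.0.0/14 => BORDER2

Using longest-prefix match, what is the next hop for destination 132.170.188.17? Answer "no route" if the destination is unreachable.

EDGE2

Routes whose prefix contains 132.170.188.17:
  132.168.0.0/14 (132.168.0.0 - 132.171.255.255) -> BORDER2
  132.170.0.0/15 (132.170.0.0 - 132.171.255.255) -> DIST1
  132.170.176.0/20 (132.170.176.0 - 132.170.191.255) -> EDGE2
More-specific entries that do NOT match:
  132.170.188.48/29 (132.170.188.48 - 132.170.188.55) does not contain 132.170.188.17
  132.170.188.128/27 (132.170.188.128 - 132.170.188.159) does not contain 132.170.188.17
  132.170.188.64/26 (132.170.188.64 - 132.170.188.127) does not contain 132.170.188.17
  132.170.189.0/26 (132.170.189.0 - 132.170.189.63) does not contain 132.170.188.17
  134.170.188.0/23 (134.170.188.0 - 134.170.189.255) does not contain 132.170.188.17
Longest matching prefix is /20 -> next hop EDGE2.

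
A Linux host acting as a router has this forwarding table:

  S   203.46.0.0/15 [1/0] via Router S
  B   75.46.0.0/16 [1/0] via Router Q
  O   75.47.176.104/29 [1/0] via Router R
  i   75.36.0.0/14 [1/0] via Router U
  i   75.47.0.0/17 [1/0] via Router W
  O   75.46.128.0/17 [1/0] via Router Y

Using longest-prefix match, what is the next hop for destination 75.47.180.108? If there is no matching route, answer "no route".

no route

No entry's prefix contains 75.47.180.108; there is no default route.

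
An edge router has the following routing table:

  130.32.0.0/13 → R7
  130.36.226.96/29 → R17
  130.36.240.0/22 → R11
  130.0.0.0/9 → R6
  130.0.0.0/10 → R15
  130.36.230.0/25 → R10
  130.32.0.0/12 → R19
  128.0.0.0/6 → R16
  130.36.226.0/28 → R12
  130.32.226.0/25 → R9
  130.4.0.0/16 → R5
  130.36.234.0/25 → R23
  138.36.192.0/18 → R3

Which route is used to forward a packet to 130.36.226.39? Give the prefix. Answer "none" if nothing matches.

130.32.0.0/13

Entries matching 130.36.226.39:
  128.0.0.0/6 (128.0.0.0 - 131.255.255.255)
  130.0.0.0/9 (130.0.0.0 - 130.127.255.255)
  130.0.0.0/10 (130.0.0.0 - 130.63.255.255)
  130.32.0.0/12 (130.32.0.0 - 130.47.255.255)
  130.32.0.0/13 (130.32.0.0 - 130.39.255.255)
Most specific is 130.32.0.0/13.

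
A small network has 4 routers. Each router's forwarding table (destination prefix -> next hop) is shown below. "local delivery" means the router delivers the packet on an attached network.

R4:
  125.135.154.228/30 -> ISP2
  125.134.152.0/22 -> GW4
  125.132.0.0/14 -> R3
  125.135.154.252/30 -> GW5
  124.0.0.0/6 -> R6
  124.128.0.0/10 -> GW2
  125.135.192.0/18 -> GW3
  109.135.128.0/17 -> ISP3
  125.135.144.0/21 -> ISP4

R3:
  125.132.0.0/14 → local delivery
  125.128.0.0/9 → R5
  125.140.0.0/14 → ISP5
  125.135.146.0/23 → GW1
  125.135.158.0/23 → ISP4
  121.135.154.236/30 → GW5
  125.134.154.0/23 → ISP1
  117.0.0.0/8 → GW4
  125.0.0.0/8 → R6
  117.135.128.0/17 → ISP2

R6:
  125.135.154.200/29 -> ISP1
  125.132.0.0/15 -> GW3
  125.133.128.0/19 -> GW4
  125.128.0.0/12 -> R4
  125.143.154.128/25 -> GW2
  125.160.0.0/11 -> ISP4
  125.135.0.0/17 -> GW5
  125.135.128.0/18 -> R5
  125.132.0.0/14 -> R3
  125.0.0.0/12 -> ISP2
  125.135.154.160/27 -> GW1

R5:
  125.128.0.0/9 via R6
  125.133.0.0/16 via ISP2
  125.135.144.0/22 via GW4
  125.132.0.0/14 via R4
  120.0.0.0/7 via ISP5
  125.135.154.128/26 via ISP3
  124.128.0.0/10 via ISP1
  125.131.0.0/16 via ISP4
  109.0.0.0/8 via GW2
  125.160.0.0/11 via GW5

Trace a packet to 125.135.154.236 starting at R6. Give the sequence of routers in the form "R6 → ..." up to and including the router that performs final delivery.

R6 → R5 → R4 → R3

At R6: longest match for 125.135.154.236 is 125.135.128.0/18 -> R5
At R5: longest match for 125.135.154.236 is 125.132.0.0/14 -> R4
At R4: longest match for 125.135.154.236 is 125.132.0.0/14 -> R3
At R3: longest match for 125.135.154.236 is 125.132.0.0/14 -> local delivery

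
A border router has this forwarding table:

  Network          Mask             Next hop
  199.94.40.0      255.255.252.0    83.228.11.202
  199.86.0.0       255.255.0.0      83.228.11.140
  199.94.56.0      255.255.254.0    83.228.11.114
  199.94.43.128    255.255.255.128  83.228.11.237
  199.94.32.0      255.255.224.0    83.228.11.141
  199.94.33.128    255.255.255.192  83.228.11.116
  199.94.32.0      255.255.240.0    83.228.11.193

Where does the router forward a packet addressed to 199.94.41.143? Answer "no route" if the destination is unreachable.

83.228.11.202

Routes whose prefix contains 199.94.41.143:
  199.94.32.0/19 (199.94.32.0 - 199.94.63.255) -> 83.228.11.141
  199.94.32.0/20 (199.94.32.0 - 199.94.47.255) -> 83.228.11.193
  199.94.40.0/22 (199.94.40.0 - 199.94.43.255) -> 83.228.11.202
More-specific entries that do NOT match:
  199.94.33.128/26 (199.94.33.128 - 199.94.33.191) does not contain 199.94.41.143
  199.94.43.128/25 (199.94.43.128 - 199.94.43.255) does not contain 199.94.41.143
  199.94.56.0/23 (199.94.56.0 - 199.94.57.255) does not contain 199.94.41.143
Longest matching prefix is /22 -> next hop 83.228.11.202.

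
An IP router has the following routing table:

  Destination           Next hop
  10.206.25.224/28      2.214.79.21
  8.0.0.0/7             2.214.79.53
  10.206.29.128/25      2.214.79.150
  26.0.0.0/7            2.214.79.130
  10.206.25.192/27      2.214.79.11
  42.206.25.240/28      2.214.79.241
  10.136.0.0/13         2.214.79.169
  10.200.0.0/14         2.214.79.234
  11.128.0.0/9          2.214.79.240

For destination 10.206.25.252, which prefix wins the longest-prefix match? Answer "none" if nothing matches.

none

10.206.25.252 is outside every listed prefix and there is no default route.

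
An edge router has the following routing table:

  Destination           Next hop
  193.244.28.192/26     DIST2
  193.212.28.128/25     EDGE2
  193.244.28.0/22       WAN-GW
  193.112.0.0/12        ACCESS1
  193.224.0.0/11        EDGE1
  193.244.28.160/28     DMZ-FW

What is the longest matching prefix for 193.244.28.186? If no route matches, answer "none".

193.244.28.0/22

Entries matching 193.244.28.186:
  193.224.0.0/11 (193.224.0.0 - 193.255.255.255)
  193.244.28.0/22 (193.244.28.0 - 193.244.31.255)
Most specific is 193.244.28.0/22.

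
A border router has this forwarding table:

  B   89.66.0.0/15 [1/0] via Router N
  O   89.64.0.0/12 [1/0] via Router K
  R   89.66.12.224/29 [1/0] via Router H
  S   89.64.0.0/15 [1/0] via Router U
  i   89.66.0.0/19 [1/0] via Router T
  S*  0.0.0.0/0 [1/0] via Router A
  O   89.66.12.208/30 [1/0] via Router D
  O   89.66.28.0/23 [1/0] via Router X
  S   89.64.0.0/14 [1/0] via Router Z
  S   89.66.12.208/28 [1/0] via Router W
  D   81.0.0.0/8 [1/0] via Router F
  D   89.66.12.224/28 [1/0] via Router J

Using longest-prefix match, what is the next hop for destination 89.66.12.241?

Router T

Routes whose prefix contains 89.66.12.241:
  0.0.0.0/0 (default, matches everything) -> Router A
  89.64.0.0/12 (89.64.0.0 - 89.79.255.255) -> Router K
  89.64.0.0/14 (89.64.0.0 - 89.67.255.255) -> Router Z
  89.66.0.0/15 (89.66.0.0 - 89.67.255.255) -> Router N
  89.66.0.0/19 (89.66.0.0 - 89.66.31.255) -> Router T
More-specific entries that do NOT match:
  89.66.12.208/30 (89.66.12.208 - 89.66.12.211) does not contain 89.66.12.241
  89.66.12.224/29 (89.66.12.224 - 89.66.12.231) does not contain 89.66.12.241
  89.66.12.208/28 (89.66.12.208 - 89.66.12.223) does not contain 89.66.12.241
  89.66.12.224/28 (89.66.12.224 - 89.66.12.239) does not contain 89.66.12.241
  89.66.28.0/23 (89.66.28.0 - 89.66.29.255) does not contain 89.66.12.241
Longest matching prefix is /19 -> next hop Router T.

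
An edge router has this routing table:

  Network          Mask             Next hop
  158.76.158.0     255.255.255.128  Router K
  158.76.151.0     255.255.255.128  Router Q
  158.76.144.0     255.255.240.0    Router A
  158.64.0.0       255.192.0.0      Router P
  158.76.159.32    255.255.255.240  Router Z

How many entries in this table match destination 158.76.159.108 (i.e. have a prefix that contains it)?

2

Prefixes containing 158.76.159.108:
  158.64.0.0/10 (158.64.0.0 - 158.127.255.255)
  158.76.144.0/20 (158.76.144.0 - 158.76.159.255)
Total matching entries: 2.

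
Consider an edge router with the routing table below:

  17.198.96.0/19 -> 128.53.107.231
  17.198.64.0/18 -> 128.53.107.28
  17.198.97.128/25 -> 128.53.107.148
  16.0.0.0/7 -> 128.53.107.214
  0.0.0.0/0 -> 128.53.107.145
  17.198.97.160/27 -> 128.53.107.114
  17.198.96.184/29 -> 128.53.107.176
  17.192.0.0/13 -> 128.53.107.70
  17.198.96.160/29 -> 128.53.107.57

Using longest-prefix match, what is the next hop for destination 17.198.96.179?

Routes whose prefix contains 17.198.96.179:
  0.0.0.0/0 (default, matches everything) -> 128.53.107.145
  16.0.0.0/7 (16.0.0.0 - 17.255.255.255) -> 128.53.107.214
  17.192.0.0/13 (17.192.0.0 - 17.199.255.255) -> 128.53.107.70
  17.198.64.0/18 (17.198.64.0 - 17.198.127.255) -> 128.53.107.28
  17.198.96.0/19 (17.198.96.0 - 17.198.127.255) -> 128.53.107.231
More-specific entries that do NOT match:
  17.198.96.184/29 (17.198.96.184 - 17.198.96.191) does not contain 17.198.96.179
  17.198.96.160/29 (17.198.96.160 - 17.198.96.167) does not contain 17.198.96.179
  17.198.97.160/27 (17.198.97.160 - 17.198.97.191) does not contain 17.198.96.179
  17.198.97.128/25 (17.198.97.128 - 17.198.97.255) does not contain 17.198.96.179
Longest matching prefix is /19 -> next hop 128.53.107.231.

128.53.107.231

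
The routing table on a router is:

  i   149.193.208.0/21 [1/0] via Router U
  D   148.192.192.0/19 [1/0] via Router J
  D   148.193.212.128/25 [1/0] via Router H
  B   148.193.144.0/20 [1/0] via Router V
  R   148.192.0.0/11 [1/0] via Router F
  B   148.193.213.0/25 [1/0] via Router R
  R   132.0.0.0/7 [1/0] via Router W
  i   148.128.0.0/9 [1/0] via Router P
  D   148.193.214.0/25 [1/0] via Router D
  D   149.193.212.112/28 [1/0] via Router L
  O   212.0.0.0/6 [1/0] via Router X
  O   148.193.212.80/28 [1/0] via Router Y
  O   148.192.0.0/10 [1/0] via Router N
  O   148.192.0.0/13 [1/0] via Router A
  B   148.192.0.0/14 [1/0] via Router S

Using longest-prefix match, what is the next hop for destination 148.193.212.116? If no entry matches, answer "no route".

Router S

Routes whose prefix contains 148.193.212.116:
  148.128.0.0/9 (148.128.0.0 - 148.255.255.255) -> Router P
  148.192.0.0/10 (148.192.0.0 - 148.255.255.255) -> Router N
  148.192.0.0/11 (148.192.0.0 - 148.223.255.255) -> Router F
  148.192.0.0/13 (148.192.0.0 - 148.199.255.255) -> Router A
  148.192.0.0/14 (148.192.0.0 - 148.195.255.255) -> Router S
More-specific entries that do NOT match:
  149.193.212.112/28 (149.193.212.112 - 149.193.212.127) does not contain 148.193.212.116
  148.193.212.80/28 (148.193.212.80 - 148.193.212.95) does not contain 148.193.212.116
  148.193.212.128/25 (148.193.212.128 - 148.193.212.255) does not contain 148.193.212.116
  148.193.213.0/25 (148.193.213.0 - 148.193.213.127) does not contain 148.193.212.116
  148.193.214.0/25 (148.193.214.0 - 148.193.214.127) does not contain 148.193.212.116
  149.193.208.0/21 (149.193.208.0 - 149.193.215.255) does not contain 148.193.212.116
  148.193.144.0/20 (148.193.144.0 - 148.193.159.255) does not contain 148.193.212.116
  148.192.192.0/19 (148.192.192.0 - 148.192.223.255) does not contain 148.193.212.116
Longest matching prefix is /14 -> next hop Router S.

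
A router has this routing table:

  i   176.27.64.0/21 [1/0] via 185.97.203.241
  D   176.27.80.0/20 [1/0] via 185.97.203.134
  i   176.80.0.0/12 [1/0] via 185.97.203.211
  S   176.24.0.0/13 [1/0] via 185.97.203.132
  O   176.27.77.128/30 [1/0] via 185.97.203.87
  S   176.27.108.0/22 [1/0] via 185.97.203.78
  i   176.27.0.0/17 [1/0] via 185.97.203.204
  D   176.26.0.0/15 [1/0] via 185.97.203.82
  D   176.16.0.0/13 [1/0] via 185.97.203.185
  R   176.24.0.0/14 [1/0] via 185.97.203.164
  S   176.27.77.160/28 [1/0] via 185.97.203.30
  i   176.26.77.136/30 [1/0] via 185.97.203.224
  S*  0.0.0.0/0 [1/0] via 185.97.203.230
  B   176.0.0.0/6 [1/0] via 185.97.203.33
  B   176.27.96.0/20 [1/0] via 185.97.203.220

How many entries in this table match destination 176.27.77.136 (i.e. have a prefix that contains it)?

Prefixes containing 176.27.77.136:
  0.0.0.0/0 (default, matches everything)
  176.0.0.0/6 (176.0.0.0 - 179.255.255.255)
  176.24.0.0/13 (176.24.0.0 - 176.31.255.255)
  176.24.0.0/14 (176.24.0.0 - 176.27.255.255)
  176.26.0.0/15 (176.26.0.0 - 176.27.255.255)
  176.27.0.0/17 (176.27.0.0 - 176.27.127.255)
Total matching entries: 6.

6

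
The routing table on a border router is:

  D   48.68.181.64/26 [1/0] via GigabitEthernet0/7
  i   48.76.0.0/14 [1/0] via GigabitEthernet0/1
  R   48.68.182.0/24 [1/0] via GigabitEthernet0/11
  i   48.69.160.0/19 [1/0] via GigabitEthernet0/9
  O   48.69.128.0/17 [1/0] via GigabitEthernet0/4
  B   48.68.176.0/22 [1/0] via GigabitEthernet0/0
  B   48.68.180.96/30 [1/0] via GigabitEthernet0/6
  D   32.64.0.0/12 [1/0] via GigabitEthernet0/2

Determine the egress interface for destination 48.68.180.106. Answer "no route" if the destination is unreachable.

no route

No entry's prefix contains 48.68.180.106; there is no default route.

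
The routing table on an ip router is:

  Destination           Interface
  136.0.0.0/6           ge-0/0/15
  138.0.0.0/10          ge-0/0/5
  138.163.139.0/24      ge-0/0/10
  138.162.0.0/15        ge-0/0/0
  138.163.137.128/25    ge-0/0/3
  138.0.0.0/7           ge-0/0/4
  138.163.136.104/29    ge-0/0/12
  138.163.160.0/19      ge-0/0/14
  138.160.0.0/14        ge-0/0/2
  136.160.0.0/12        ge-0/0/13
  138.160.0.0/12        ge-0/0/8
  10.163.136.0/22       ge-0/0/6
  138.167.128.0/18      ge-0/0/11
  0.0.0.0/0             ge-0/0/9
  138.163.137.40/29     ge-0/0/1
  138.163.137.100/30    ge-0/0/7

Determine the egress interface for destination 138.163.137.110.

ge-0/0/0

Routes whose prefix contains 138.163.137.110:
  0.0.0.0/0 (default, matches everything) -> ge-0/0/9
  136.0.0.0/6 (136.0.0.0 - 139.255.255.255) -> ge-0/0/15
  138.0.0.0/7 (138.0.0.0 - 139.255.255.255) -> ge-0/0/4
  138.160.0.0/12 (138.160.0.0 - 138.175.255.255) -> ge-0/0/8
  138.160.0.0/14 (138.160.0.0 - 138.163.255.255) -> ge-0/0/2
  138.162.0.0/15 (138.162.0.0 - 138.163.255.255) -> ge-0/0/0
More-specific entries that do NOT match:
  138.163.137.100/30 (138.163.137.100 - 138.163.137.103) does not contain 138.163.137.110
  138.163.136.104/29 (138.163.136.104 - 138.163.136.111) does not contain 138.163.137.110
  138.163.137.40/29 (138.163.137.40 - 138.163.137.47) does not contain 138.163.137.110
  138.163.137.128/25 (138.163.137.128 - 138.163.137.255) does not contain 138.163.137.110
  138.163.139.0/24 (138.163.139.0 - 138.163.139.255) does not contain 138.163.137.110
  10.163.136.0/22 (10.163.136.0 - 10.163.139.255) does not contain 138.163.137.110
  138.163.160.0/19 (138.163.160.0 - 138.163.191.255) does not contain 138.163.137.110
  138.167.128.0/18 (138.167.128.0 - 138.167.191.255) does not contain 138.163.137.110
Longest matching prefix is /15 -> interface ge-0/0/0.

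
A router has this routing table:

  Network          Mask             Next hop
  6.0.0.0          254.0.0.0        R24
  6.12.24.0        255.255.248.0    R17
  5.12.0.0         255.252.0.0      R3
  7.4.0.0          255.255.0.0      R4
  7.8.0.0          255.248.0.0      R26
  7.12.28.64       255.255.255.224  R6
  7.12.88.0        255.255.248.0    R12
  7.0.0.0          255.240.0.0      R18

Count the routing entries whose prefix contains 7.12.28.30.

3

Prefixes containing 7.12.28.30:
  6.0.0.0/7 (6.0.0.0 - 7.255.255.255)
  7.0.0.0/12 (7.0.0.0 - 7.15.255.255)
  7.8.0.0/13 (7.8.0.0 - 7.15.255.255)
Total matching entries: 3.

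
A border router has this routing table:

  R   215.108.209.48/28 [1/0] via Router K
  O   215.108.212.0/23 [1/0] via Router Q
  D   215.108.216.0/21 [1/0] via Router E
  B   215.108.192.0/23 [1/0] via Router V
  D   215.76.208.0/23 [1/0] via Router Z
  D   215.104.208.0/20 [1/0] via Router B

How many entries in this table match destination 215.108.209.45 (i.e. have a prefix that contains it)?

0

No listed prefix contains 215.108.209.45.
Total matching entries: 0.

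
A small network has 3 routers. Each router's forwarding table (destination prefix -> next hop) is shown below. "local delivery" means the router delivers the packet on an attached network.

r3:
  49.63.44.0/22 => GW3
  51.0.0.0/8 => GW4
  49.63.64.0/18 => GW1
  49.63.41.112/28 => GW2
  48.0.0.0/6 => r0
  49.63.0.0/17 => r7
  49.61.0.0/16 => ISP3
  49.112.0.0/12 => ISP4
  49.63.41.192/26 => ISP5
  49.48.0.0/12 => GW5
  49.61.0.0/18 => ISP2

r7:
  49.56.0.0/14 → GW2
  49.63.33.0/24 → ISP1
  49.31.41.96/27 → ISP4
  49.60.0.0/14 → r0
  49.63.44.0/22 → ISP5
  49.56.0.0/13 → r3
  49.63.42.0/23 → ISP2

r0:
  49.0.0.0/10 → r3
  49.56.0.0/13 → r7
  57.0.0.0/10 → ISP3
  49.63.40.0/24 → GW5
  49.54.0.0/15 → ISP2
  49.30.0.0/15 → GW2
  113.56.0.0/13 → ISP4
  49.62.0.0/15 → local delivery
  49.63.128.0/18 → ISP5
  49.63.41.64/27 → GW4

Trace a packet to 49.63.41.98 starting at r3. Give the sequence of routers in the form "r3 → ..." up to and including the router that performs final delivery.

At r3: longest match for 49.63.41.98 is 49.63.0.0/17 -> r7
At r7: longest match for 49.63.41.98 is 49.60.0.0/14 -> r0
At r0: longest match for 49.63.41.98 is 49.62.0.0/15 -> local delivery

r3 → r7 → r0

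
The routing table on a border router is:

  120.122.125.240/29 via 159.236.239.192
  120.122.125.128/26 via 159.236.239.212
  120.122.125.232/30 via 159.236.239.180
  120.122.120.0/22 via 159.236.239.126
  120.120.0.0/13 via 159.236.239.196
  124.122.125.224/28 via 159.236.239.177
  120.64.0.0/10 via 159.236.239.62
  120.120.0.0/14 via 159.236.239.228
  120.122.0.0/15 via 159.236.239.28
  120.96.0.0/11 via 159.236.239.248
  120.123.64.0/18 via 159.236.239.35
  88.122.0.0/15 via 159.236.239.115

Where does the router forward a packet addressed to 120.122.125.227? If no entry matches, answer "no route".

159.236.239.28

Routes whose prefix contains 120.122.125.227:
  120.64.0.0/10 (120.64.0.0 - 120.127.255.255) -> 159.236.239.62
  120.96.0.0/11 (120.96.0.0 - 120.127.255.255) -> 159.236.239.248
  120.120.0.0/13 (120.120.0.0 - 120.127.255.255) -> 159.236.239.196
  120.120.0.0/14 (120.120.0.0 - 120.123.255.255) -> 159.236.239.228
  120.122.0.0/15 (120.122.0.0 - 120.123.255.255) -> 159.236.239.28
More-specific entries that do NOT match:
  120.122.125.232/30 (120.122.125.232 - 120.122.125.235) does not contain 120.122.125.227
  120.122.125.240/29 (120.122.125.240 - 120.122.125.247) does not contain 120.122.125.227
  124.122.125.224/28 (124.122.125.224 - 124.122.125.239) does not contain 120.122.125.227
  120.122.125.128/26 (120.122.125.128 - 120.122.125.191) does not contain 120.122.125.227
  120.122.120.0/22 (120.122.120.0 - 120.122.123.255) does not contain 120.122.125.227
  120.123.64.0/18 (120.123.64.0 - 120.123.127.255) does not contain 120.122.125.227
Longest matching prefix is /15 -> next hop 159.236.239.28.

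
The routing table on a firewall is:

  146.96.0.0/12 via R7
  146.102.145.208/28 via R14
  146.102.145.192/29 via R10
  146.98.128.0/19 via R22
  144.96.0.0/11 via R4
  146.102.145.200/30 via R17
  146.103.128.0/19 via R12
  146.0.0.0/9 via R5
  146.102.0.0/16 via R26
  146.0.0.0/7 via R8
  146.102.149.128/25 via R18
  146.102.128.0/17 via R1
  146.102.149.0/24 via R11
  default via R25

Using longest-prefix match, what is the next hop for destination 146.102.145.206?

R1

Routes whose prefix contains 146.102.145.206:
  0.0.0.0/0 (default, matches everything) -> R25
  146.0.0.0/7 (146.0.0.0 - 147.255.255.255) -> R8
  146.0.0.0/9 (146.0.0.0 - 146.127.255.255) -> R5
  146.96.0.0/12 (146.96.0.0 - 146.111.255.255) -> R7
  146.102.0.0/16 (146.102.0.0 - 146.102.255.255) -> R26
  146.102.128.0/17 (146.102.128.0 - 146.102.255.255) -> R1
More-specific entries that do NOT match:
  146.102.145.200/30 (146.102.145.200 - 146.102.145.203) does not contain 146.102.145.206
  146.102.145.192/29 (146.102.145.192 - 146.102.145.199) does not contain 146.102.145.206
  146.102.145.208/28 (146.102.145.208 - 146.102.145.223) does not contain 146.102.145.206
  146.102.149.128/25 (146.102.149.128 - 146.102.149.255) does not contain 146.102.145.206
  146.102.149.0/24 (146.102.149.0 - 146.102.149.255) does not contain 146.102.145.206
  146.98.128.0/19 (146.98.128.0 - 146.98.159.255) does not contain 146.102.145.206
  146.103.128.0/19 (146.103.128.0 - 146.103.159.255) does not contain 146.102.145.206
Longest matching prefix is /17 -> next hop R1.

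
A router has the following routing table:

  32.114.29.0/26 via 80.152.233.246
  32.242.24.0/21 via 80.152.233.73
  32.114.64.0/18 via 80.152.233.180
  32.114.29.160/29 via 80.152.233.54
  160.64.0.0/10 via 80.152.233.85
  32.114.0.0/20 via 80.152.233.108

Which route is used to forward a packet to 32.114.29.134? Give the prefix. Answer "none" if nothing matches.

none

32.114.29.134 is outside every listed prefix and there is no default route.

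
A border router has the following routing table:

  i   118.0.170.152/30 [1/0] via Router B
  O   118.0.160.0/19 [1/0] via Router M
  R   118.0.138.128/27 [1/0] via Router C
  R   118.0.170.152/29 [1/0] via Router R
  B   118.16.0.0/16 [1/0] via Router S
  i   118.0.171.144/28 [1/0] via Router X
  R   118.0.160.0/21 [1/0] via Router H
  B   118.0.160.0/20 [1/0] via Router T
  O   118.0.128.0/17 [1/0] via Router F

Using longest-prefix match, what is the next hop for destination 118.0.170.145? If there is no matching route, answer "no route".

Routes whose prefix contains 118.0.170.145:
  118.0.128.0/17 (118.0.128.0 - 118.0.255.255) -> Router F
  118.0.160.0/19 (118.0.160.0 - 118.0.191.255) -> Router M
  118.0.160.0/20 (118.0.160.0 - 118.0.175.255) -> Router T
More-specific entries that do NOT match:
  118.0.170.152/30 (118.0.170.152 - 118.0.170.155) does not contain 118.0.170.145
  118.0.170.152/29 (118.0.170.152 - 118.0.170.159) does not contain 118.0.170.145
  118.0.171.144/28 (118.0.171.144 - 118.0.171.159) does not contain 118.0.170.145
  118.0.138.128/27 (118.0.138.128 - 118.0.138.159) does not contain 118.0.170.145
  118.0.160.0/21 (118.0.160.0 - 118.0.167.255) does not contain 118.0.170.145
Longest matching prefix is /20 -> next hop Router T.

Router T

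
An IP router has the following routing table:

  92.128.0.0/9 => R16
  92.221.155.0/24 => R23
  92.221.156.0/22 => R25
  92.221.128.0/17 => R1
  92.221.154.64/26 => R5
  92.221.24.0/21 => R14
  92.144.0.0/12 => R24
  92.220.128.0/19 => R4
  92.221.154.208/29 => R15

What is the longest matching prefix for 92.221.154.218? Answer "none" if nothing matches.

Entries matching 92.221.154.218:
  92.128.0.0/9 (92.128.0.0 - 92.255.255.255)
  92.221.128.0/17 (92.221.128.0 - 92.221.255.255)
Most specific is 92.221.128.0/17.

92.221.128.0/17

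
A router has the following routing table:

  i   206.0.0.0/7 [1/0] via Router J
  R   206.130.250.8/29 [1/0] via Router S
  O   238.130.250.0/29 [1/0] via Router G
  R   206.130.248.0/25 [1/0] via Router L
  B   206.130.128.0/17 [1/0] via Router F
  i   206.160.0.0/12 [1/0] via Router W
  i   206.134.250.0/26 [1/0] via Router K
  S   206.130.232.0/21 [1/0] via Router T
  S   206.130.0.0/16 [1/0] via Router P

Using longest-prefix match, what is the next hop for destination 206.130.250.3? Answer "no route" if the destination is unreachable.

Router F

Routes whose prefix contains 206.130.250.3:
  206.0.0.0/7 (206.0.0.0 - 207.255.255.255) -> Router J
  206.130.0.0/16 (206.130.0.0 - 206.130.255.255) -> Router P
  206.130.128.0/17 (206.130.128.0 - 206.130.255.255) -> Router F
More-specific entries that do NOT match:
  206.130.250.8/29 (206.130.250.8 - 206.130.250.15) does not contain 206.130.250.3
  238.130.250.0/29 (238.130.250.0 - 238.130.250.7) does not contain 206.130.250.3
  206.134.250.0/26 (206.134.250.0 - 206.134.250.63) does not contain 206.130.250.3
  206.130.248.0/25 (206.130.248.0 - 206.130.248.127) does not contain 206.130.250.3
  206.130.232.0/21 (206.130.232.0 - 206.130.239.255) does not contain 206.130.250.3
Longest matching prefix is /17 -> next hop Router F.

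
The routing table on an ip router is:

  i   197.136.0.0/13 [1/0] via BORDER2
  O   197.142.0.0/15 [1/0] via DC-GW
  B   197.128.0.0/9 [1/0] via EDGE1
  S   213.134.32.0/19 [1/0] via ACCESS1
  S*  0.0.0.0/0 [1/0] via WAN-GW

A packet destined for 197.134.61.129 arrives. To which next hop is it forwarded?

EDGE1

Routes whose prefix contains 197.134.61.129:
  0.0.0.0/0 (default, matches everything) -> WAN-GW
  197.128.0.0/9 (197.128.0.0 - 197.255.255.255) -> EDGE1
More-specific entries that do NOT match:
  213.134.32.0/19 (213.134.32.0 - 213.134.63.255) does not contain 197.134.61.129
  197.142.0.0/15 (197.142.0.0 - 197.143.255.255) does not contain 197.134.61.129
  197.136.0.0/13 (197.136.0.0 - 197.143.255.255) does not contain 197.134.61.129
Longest matching prefix is /9 -> next hop EDGE1.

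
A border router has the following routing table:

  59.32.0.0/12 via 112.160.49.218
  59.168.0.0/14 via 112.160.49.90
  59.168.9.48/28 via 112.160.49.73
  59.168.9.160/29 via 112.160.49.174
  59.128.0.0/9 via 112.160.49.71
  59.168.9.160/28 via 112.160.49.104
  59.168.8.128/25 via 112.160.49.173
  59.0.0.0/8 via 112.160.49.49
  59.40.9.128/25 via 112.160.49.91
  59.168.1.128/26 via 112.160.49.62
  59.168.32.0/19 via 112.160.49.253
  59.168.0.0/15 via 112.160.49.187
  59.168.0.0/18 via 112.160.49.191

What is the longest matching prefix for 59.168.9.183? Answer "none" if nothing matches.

59.168.0.0/18

Entries matching 59.168.9.183:
  59.0.0.0/8 (59.0.0.0 - 59.255.255.255)
  59.128.0.0/9 (59.128.0.0 - 59.255.255.255)
  59.168.0.0/14 (59.168.0.0 - 59.171.255.255)
  59.168.0.0/15 (59.168.0.0 - 59.169.255.255)
  59.168.0.0/18 (59.168.0.0 - 59.168.63.255)
Most specific is 59.168.0.0/18.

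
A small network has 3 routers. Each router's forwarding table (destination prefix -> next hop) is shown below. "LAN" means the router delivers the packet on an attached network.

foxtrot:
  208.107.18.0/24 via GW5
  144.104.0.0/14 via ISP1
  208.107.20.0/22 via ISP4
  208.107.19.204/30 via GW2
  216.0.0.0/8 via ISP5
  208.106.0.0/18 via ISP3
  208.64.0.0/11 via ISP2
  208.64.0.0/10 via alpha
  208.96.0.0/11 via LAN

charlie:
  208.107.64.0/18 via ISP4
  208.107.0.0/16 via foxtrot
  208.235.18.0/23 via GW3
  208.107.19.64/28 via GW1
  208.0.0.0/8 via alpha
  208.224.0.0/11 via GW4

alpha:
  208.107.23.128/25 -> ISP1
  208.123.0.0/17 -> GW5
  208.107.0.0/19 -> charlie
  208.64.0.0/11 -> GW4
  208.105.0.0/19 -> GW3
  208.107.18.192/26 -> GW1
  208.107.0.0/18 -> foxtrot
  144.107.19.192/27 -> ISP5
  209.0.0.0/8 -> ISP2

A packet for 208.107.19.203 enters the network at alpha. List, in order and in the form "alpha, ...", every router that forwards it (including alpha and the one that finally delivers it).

At alpha: longest match for 208.107.19.203 is 208.107.0.0/19 -> charlie
At charlie: longest match for 208.107.19.203 is 208.107.0.0/16 -> foxtrot
At foxtrot: longest match for 208.107.19.203 is 208.96.0.0/11 -> LAN

alpha, charlie, foxtrot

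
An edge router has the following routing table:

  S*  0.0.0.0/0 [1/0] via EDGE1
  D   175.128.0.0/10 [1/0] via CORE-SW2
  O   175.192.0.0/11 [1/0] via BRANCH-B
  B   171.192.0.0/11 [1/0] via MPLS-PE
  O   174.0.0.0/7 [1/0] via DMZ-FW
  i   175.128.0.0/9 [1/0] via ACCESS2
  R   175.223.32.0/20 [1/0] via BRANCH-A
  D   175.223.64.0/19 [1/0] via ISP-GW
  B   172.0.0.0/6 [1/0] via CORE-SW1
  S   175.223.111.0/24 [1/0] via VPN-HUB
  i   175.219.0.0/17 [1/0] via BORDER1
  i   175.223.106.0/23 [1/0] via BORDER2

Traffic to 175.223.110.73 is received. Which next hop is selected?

Routes whose prefix contains 175.223.110.73:
  0.0.0.0/0 (default, matches everything) -> EDGE1
  172.0.0.0/6 (172.0.0.0 - 175.255.255.255) -> CORE-SW1
  174.0.0.0/7 (174.0.0.0 - 175.255.255.255) -> DMZ-FW
  175.128.0.0/9 (175.128.0.0 - 175.255.255.255) -> ACCESS2
  175.192.0.0/11 (175.192.0.0 - 175.223.255.255) -> BRANCH-B
More-specific entries that do NOT match:
  175.223.111.0/24 (175.223.111.0 - 175.223.111.255) does not contain 175.223.110.73
  175.223.106.0/23 (175.223.106.0 - 175.223.107.255) does not contain 175.223.110.73
  175.223.32.0/20 (175.223.32.0 - 175.223.47.255) does not contain 175.223.110.73
  175.223.64.0/19 (175.223.64.0 - 175.223.95.255) does not contain 175.223.110.73
  175.219.0.0/17 (175.219.0.0 - 175.219.127.255) does not contain 175.223.110.73
Longest matching prefix is /11 -> next hop BRANCH-B.

BRANCH-B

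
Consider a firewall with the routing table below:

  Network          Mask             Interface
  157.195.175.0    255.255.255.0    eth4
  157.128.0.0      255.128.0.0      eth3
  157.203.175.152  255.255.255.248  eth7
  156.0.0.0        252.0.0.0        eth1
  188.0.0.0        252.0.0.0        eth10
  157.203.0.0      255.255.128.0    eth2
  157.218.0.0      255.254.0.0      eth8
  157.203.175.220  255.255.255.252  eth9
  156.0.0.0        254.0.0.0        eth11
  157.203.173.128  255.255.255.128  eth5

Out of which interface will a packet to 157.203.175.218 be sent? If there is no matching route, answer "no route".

Routes whose prefix contains 157.203.175.218:
  156.0.0.0/6 (156.0.0.0 - 159.255.255.255) -> eth1
  156.0.0.0/7 (156.0.0.0 - 157.255.255.255) -> eth11
  157.128.0.0/9 (157.128.0.0 - 157.255.255.255) -> eth3
More-specific entries that do NOT match:
  157.203.175.220/30 (157.203.175.220 - 157.203.175.223) does not contain 157.203.175.218
  157.203.175.152/29 (157.203.175.152 - 157.203.175.159) does not contain 157.203.175.218
  157.203.173.128/25 (157.203.173.128 - 157.203.173.255) does not contain 157.203.175.218
  157.195.175.0/24 (157.195.175.0 - 157.195.175.255) does not contain 157.203.175.218
  157.203.0.0/17 (157.203.0.0 - 157.203.127.255) does not contain 157.203.175.218
  157.218.0.0/15 (157.218.0.0 - 157.219.255.255) does not contain 157.203.175.218
Longest matching prefix is /9 -> interface eth3.

eth3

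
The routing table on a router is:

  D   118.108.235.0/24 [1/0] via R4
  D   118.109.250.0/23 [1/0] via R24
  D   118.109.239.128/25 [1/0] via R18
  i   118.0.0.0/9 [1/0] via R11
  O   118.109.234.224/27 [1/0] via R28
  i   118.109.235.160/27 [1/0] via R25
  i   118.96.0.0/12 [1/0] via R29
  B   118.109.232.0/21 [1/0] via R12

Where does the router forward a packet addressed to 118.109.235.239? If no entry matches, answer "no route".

Routes whose prefix contains 118.109.235.239:
  118.0.0.0/9 (118.0.0.0 - 118.127.255.255) -> R11
  118.96.0.0/12 (118.96.0.0 - 118.111.255.255) -> R29
  118.109.232.0/21 (118.109.232.0 - 118.109.239.255) -> R12
More-specific entries that do NOT match:
  118.109.234.224/27 (118.109.234.224 - 118.109.234.255) does not contain 118.109.235.239
  118.109.235.160/27 (118.109.235.160 - 118.109.235.191) does not contain 118.109.235.239
  118.109.239.128/25 (118.109.239.128 - 118.109.239.255) does not contain 118.109.235.239
  118.108.235.0/24 (118.108.235.0 - 118.108.235.255) does not contain 118.109.235.239
  118.109.250.0/23 (118.109.250.0 - 118.109.251.255) does not contain 118.109.235.239
Longest matching prefix is /21 -> next hop R12.

R12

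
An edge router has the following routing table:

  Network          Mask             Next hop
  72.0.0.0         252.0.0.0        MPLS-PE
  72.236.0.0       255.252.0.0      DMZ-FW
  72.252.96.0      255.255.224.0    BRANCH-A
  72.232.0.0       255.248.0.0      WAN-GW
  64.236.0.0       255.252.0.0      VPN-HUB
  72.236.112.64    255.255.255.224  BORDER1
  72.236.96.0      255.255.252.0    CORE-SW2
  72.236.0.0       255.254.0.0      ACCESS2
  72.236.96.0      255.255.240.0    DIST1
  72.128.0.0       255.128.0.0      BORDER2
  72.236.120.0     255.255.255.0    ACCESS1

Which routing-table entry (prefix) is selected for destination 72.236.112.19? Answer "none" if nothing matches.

72.236.0.0/15

Entries matching 72.236.112.19:
  72.0.0.0/6 (72.0.0.0 - 75.255.255.255)
  72.128.0.0/9 (72.128.0.0 - 72.255.255.255)
  72.232.0.0/13 (72.232.0.0 - 72.239.255.255)
  72.236.0.0/14 (72.236.0.0 - 72.239.255.255)
  72.236.0.0/15 (72.236.0.0 - 72.237.255.255)
Most specific is 72.236.0.0/15.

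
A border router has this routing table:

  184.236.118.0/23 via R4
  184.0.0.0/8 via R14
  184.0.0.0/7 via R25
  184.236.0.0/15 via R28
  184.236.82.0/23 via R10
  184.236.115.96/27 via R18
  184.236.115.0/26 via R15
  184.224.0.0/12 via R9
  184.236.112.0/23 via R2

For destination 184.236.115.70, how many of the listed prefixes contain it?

Prefixes containing 184.236.115.70:
  184.0.0.0/7 (184.0.0.0 - 185.255.255.255)
  184.0.0.0/8 (184.0.0.0 - 184.255.255.255)
  184.224.0.0/12 (184.224.0.0 - 184.239.255.255)
  184.236.0.0/15 (184.236.0.0 - 184.237.255.255)
Total matching entries: 4.

4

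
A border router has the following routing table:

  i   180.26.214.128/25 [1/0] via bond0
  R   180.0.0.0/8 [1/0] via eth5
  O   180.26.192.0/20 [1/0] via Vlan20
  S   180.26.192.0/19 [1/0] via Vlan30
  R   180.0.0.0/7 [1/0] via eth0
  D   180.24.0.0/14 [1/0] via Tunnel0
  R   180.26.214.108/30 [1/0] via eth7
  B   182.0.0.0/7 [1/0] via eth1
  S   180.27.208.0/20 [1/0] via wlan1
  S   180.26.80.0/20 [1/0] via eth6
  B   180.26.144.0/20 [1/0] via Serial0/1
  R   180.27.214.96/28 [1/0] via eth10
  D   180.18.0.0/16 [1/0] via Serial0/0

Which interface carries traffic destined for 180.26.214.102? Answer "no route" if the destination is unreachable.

Vlan30

Routes whose prefix contains 180.26.214.102:
  180.0.0.0/7 (180.0.0.0 - 181.255.255.255) -> eth0
  180.0.0.0/8 (180.0.0.0 - 180.255.255.255) -> eth5
  180.24.0.0/14 (180.24.0.0 - 180.27.255.255) -> Tunnel0
  180.26.192.0/19 (180.26.192.0 - 180.26.223.255) -> Vlan30
More-specific entries that do NOT match:
  180.26.214.108/30 (180.26.214.108 - 180.26.214.111) does not contain 180.26.214.102
  180.27.214.96/28 (180.27.214.96 - 180.27.214.111) does not contain 180.26.214.102
  180.26.214.128/25 (180.26.214.128 - 180.26.214.255) does not contain 180.26.214.102
  180.26.192.0/20 (180.26.192.0 - 180.26.207.255) does not contain 180.26.214.102
  180.27.208.0/20 (180.27.208.0 - 180.27.223.255) does not contain 180.26.214.102
  180.26.80.0/20 (180.26.80.0 - 180.26.95.255) does not contain 180.26.214.102
  180.26.144.0/20 (180.26.144.0 - 180.26.159.255) does not contain 180.26.214.102
Longest matching prefix is /19 -> interface Vlan30.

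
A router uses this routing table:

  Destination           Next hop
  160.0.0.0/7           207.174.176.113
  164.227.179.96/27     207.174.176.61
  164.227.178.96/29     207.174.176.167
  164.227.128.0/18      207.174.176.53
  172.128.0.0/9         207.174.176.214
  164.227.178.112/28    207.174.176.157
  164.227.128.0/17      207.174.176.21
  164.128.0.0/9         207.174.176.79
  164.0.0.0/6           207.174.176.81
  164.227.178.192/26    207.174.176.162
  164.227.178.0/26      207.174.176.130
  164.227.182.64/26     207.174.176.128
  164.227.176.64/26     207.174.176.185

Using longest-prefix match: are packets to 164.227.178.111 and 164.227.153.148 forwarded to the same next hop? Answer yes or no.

yes

164.227.178.111: longest match 164.227.128.0/18 -> 207.174.176.53
164.227.153.148: longest match 164.227.128.0/18 -> 207.174.176.53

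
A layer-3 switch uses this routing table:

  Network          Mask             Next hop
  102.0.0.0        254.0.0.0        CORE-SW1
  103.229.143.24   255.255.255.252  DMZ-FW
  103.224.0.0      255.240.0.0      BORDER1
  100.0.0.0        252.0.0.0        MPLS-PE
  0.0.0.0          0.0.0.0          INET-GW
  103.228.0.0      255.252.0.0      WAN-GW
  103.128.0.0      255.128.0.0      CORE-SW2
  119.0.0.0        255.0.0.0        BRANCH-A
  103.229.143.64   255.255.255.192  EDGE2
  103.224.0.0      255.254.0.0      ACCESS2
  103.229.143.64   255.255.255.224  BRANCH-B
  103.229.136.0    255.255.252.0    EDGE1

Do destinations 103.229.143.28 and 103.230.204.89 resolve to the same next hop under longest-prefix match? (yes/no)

yes

103.229.143.28: longest match 103.228.0.0/14 -> WAN-GW
103.230.204.89: longest match 103.228.0.0/14 -> WAN-GW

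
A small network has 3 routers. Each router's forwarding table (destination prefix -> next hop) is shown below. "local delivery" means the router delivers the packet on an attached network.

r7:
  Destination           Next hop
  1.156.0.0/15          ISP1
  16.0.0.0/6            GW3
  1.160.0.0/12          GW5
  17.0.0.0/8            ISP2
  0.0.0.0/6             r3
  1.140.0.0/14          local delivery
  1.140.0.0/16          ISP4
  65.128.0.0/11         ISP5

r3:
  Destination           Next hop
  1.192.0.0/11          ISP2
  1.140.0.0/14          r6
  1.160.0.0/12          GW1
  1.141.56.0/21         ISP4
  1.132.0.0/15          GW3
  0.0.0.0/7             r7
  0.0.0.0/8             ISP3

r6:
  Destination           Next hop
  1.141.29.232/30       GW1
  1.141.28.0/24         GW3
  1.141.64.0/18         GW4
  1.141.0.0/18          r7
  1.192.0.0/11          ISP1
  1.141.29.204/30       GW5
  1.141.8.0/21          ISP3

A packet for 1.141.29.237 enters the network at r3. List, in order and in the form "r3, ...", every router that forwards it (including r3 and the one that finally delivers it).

r3, r6, r7

At r3: longest match for 1.141.29.237 is 1.140.0.0/14 -> r6
At r6: longest match for 1.141.29.237 is 1.141.0.0/18 -> r7
At r7: longest match for 1.141.29.237 is 1.140.0.0/14 -> local delivery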